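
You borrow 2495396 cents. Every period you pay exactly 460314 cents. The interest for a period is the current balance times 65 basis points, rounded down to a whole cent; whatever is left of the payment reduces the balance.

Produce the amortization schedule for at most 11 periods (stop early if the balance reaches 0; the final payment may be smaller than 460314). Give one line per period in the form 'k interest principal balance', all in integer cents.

1 16220 444094 2051302
2 13333 446981 1604321
3 10428 449886 1154435
4 7503 452811 701624
5 4560 455754 245870
6 1598 245870 0

1. interest=⌊2495396·65/10000⌋=16220; principal=460314-16220=444094; balance=2495396-444094=2051302
2. interest=⌊2051302·65/10000⌋=13333; principal=460314-13333=446981; balance=2051302-446981=1604321
3. interest=⌊1604321·65/10000⌋=10428; principal=460314-10428=449886; balance=1604321-449886=1154435
4. interest=⌊1154435·65/10000⌋=7503; principal=460314-7503=452811; balance=1154435-452811=701624
5. interest=⌊701624·65/10000⌋=4560; principal=460314-4560=455754; balance=701624-455754=245870
6. interest=⌊245870·65/10000⌋=1598; principal=min(460314-1598,245870)=245870; balance=245870-245870=0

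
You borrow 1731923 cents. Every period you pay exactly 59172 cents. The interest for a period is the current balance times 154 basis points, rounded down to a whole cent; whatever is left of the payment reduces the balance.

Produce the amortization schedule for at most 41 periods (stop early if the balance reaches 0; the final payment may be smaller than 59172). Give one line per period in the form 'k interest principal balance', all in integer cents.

1. interest=⌊1731923·154/10000⌋=26671; principal=59172-26671=32501; balance=1731923-32501=1699422
2. interest=⌊1699422·154/10000⌋=26171; principal=59172-26171=33001; balance=1699422-33001=1666421
3. interest=⌊1666421·154/10000⌋=25662; principal=59172-25662=33510; balance=1666421-33510=1632911
4. interest=⌊1632911·154/10000⌋=25146; principal=59172-25146=34026; balance=1632911-34026=1598885
5. interest=⌊1598885·154/10000⌋=24622; principal=59172-24622=34550; balance=1598885-34550=1564335
6. interest=⌊1564335·154/10000⌋=24090; principal=59172-24090=35082; balance=1564335-35082=1529253
7. interest=⌊1529253·154/10000⌋=23550; principal=59172-23550=35622; balance=1529253-35622=1493631
8. interest=⌊1493631·154/10000⌋=23001; principal=59172-23001=36171; balance=1493631-36171=1457460
9. interest=⌊1457460·154/10000⌋=22444; principal=59172-22444=36728; balance=1457460-36728=1420732
10. interest=⌊1420732·154/10000⌋=21879; principal=59172-21879=37293; balance=1420732-37293=1383439
11. interest=⌊1383439·154/10000⌋=21304; principal=59172-21304=37868; balance=1383439-37868=1345571
12. interest=⌊1345571·154/10000⌋=20721; principal=59172-20721=38451; balance=1345571-38451=1307120
13. interest=⌊1307120·154/10000⌋=20129; principal=59172-20129=39043; balance=1307120-39043=1268077
14. interest=⌊1268077·154/10000⌋=19528; principal=59172-19528=39644; balance=1268077-39644=1228433
15. interest=⌊1228433·154/10000⌋=18917; principal=59172-18917=40255; balance=1228433-40255=1188178
16. interest=⌊1188178·154/10000⌋=18297; principal=59172-18297=40875; balance=1188178-40875=1147303
17. interest=⌊1147303·154/10000⌋=17668; principal=59172-17668=41504; balance=1147303-41504=1105799
18. interest=⌊1105799·154/10000⌋=17029; principal=59172-17029=42143; balance=1105799-42143=1063656
19. interest=⌊1063656·154/10000⌋=16380; principal=59172-16380=42792; balance=1063656-42792=1020864
20. interest=⌊1020864·154/10000⌋=15721; principal=59172-15721=43451; balance=1020864-43451=977413
21. interest=⌊977413·154/10000⌋=15052; principal=59172-15052=44120; balance=977413-44120=933293
22. interest=⌊933293·154/10000⌋=14372; principal=59172-14372=44800; balance=933293-44800=888493
23. interest=⌊888493·154/10000⌋=13682; principal=59172-13682=45490; balance=888493-45490=843003
24. interest=⌊843003·154/10000⌋=12982; principal=59172-12982=46190; balance=843003-46190=796813
25. interest=⌊796813·154/10000⌋=12270; principal=59172-12270=46902; balance=796813-46902=749911
26. interest=⌊749911·154/10000⌋=11548; principal=59172-11548=47624; balance=749911-47624=702287
27. interest=⌊702287·154/10000⌋=10815; principal=59172-10815=48357; balance=702287-48357=653930
28. interest=⌊653930·154/10000⌋=10070; principal=59172-10070=49102; balance=653930-49102=604828
29. interest=⌊604828·154/10000⌋=9314; principal=59172-9314=49858; balance=604828-49858=554970
30. interest=⌊554970·154/10000⌋=8546; principal=59172-8546=50626; balance=554970-50626=504344
31. interest=⌊504344·154/10000⌋=7766; principal=59172-7766=51406; balance=504344-51406=452938
32. interest=⌊452938·154/10000⌋=6975; principal=59172-6975=52197; balance=452938-52197=400741
33. interest=⌊400741·154/10000⌋=6171; principal=59172-6171=53001; balance=400741-53001=347740
34. interest=⌊347740·154/10000⌋=5355; principal=59172-5355=53817; balance=347740-53817=293923
35. interest=⌊293923·154/10000⌋=4526; principal=59172-4526=54646; balance=293923-54646=239277
36. interest=⌊239277·154/10000⌋=3684; principal=59172-3684=55488; balance=239277-55488=183789
37. interest=⌊183789·154/10000⌋=2830; principal=59172-2830=56342; balance=183789-56342=127447
38. interest=⌊127447·154/10000⌋=1962; principal=59172-1962=57210; balance=127447-57210=70237
39. interest=⌊70237·154/10000⌋=1081; principal=59172-1081=58091; balance=70237-58091=12146
40. interest=⌊12146·154/10000⌋=187; principal=min(59172-187,12146)=12146; balance=12146-12146=0

1 26671 32501 1699422
2 26171 33001 1666421
3 25662 33510 1632911
4 25146 34026 1598885
5 24622 34550 1564335
6 24090 35082 1529253
7 23550 35622 1493631
8 23001 36171 1457460
9 22444 36728 1420732
10 21879 37293 1383439
11 21304 37868 1345571
12 20721 38451 1307120
13 20129 39043 1268077
14 19528 39644 1228433
15 18917 40255 1188178
16 18297 40875 1147303
17 17668 41504 1105799
18 17029 42143 1063656
19 16380 42792 1020864
20 15721 43451 977413
21 15052 44120 933293
22 14372 44800 888493
23 13682 45490 843003
24 12982 46190 796813
25 12270 46902 749911
26 11548 47624 702287
27 10815 48357 653930
28 10070 49102 604828
29 9314 49858 554970
30 8546 50626 504344
31 7766 51406 452938
32 6975 52197 400741
33 6171 53001 347740
34 5355 53817 293923
35 4526 54646 239277
36 3684 55488 183789
37 2830 56342 127447
38 1962 57210 70237
39 1081 58091 12146
40 187 12146 0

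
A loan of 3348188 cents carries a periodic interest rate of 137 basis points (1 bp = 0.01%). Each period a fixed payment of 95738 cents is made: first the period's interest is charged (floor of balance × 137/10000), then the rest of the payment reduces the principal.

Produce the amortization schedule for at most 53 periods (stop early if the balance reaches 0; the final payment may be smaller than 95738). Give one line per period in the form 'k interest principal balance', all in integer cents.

1. interest=⌊3348188·137/10000⌋=45870; principal=95738-45870=49868; balance=3348188-49868=3298320
2. interest=⌊3298320·137/10000⌋=45186; principal=95738-45186=50552; balance=3298320-50552=3247768
3. interest=⌊3247768·137/10000⌋=44494; principal=95738-44494=51244; balance=3247768-51244=3196524
4. interest=⌊3196524·137/10000⌋=43792; principal=95738-43792=51946; balance=3196524-51946=3144578
5. interest=⌊3144578·137/10000⌋=43080; principal=95738-43080=52658; balance=3144578-52658=3091920
6. interest=⌊3091920·137/10000⌋=42359; principal=95738-42359=53379; balance=3091920-53379=3038541
7. interest=⌊3038541·137/10000⌋=41628; principal=95738-41628=54110; balance=3038541-54110=2984431
8. interest=⌊2984431·137/10000⌋=40886; principal=95738-40886=54852; balance=2984431-54852=2929579
9. interest=⌊2929579·137/10000⌋=40135; principal=95738-40135=55603; balance=2929579-55603=2873976
10. interest=⌊2873976·137/10000⌋=39373; principal=95738-39373=56365; balance=2873976-56365=2817611
11. interest=⌊2817611·137/10000⌋=38601; principal=95738-38601=57137; balance=2817611-57137=2760474
12. interest=⌊2760474·137/10000⌋=37818; principal=95738-37818=57920; balance=2760474-57920=2702554
13. interest=⌊2702554·137/10000⌋=37024; principal=95738-37024=58714; balance=2702554-58714=2643840
14. interest=⌊2643840·137/10000⌋=36220; principal=95738-36220=59518; balance=2643840-59518=2584322
15. interest=⌊2584322·137/10000⌋=35405; principal=95738-35405=60333; balance=2584322-60333=2523989
16. interest=⌊2523989·137/10000⌋=34578; principal=95738-34578=61160; balance=2523989-61160=2462829
17. interest=⌊2462829·137/10000⌋=33740; principal=95738-33740=61998; balance=2462829-61998=2400831
18. interest=⌊2400831·137/10000⌋=32891; principal=95738-32891=62847; balance=2400831-62847=2337984
19. interest=⌊2337984·137/10000⌋=32030; principal=95738-32030=63708; balance=2337984-63708=2274276
20. interest=⌊2274276·137/10000⌋=31157; principal=95738-31157=64581; balance=2274276-64581=2209695
21. interest=⌊2209695·137/10000⌋=30272; principal=95738-30272=65466; balance=2209695-65466=2144229
22. interest=⌊2144229·137/10000⌋=29375; principal=95738-29375=66363; balance=2144229-66363=2077866
23. interest=⌊2077866·137/10000⌋=28466; principal=95738-28466=67272; balance=2077866-67272=2010594
24. interest=⌊2010594·137/10000⌋=27545; principal=95738-27545=68193; balance=2010594-68193=1942401
25. interest=⌊1942401·137/10000⌋=26610; principal=95738-26610=69128; balance=1942401-69128=1873273
26. interest=⌊1873273·137/10000⌋=25663; principal=95738-25663=70075; balance=1873273-70075=1803198
27. interest=⌊1803198·137/10000⌋=24703; principal=95738-24703=71035; balance=1803198-71035=1732163
28. interest=⌊1732163·137/10000⌋=23730; principal=95738-23730=72008; balance=1732163-72008=1660155
29. interest=⌊1660155·137/10000⌋=22744; principal=95738-22744=72994; balance=1660155-72994=1587161
30. interest=⌊1587161·137/10000⌋=21744; principal=95738-21744=73994; balance=1587161-73994=1513167
31. interest=⌊1513167·137/10000⌋=20730; principal=95738-20730=75008; balance=1513167-75008=1438159
32. interest=⌊1438159·137/10000⌋=19702; principal=95738-19702=76036; balance=1438159-76036=1362123
33. interest=⌊1362123·137/10000⌋=18661; principal=95738-18661=77077; balance=1362123-77077=1285046
34. interest=⌊1285046·137/10000⌋=17605; principal=95738-17605=78133; balance=1285046-78133=1206913
35. interest=⌊1206913·137/10000⌋=16534; principal=95738-16534=79204; balance=1206913-79204=1127709
36. interest=⌊1127709·137/10000⌋=15449; principal=95738-15449=80289; balance=1127709-80289=1047420
37. interest=⌊1047420·137/10000⌋=14349; principal=95738-14349=81389; balance=1047420-81389=966031
38. interest=⌊966031·137/10000⌋=13234; principal=95738-13234=82504; balance=966031-82504=883527
39. interest=⌊883527·137/10000⌋=12104; principal=95738-12104=83634; balance=883527-83634=799893
40. interest=⌊799893·137/10000⌋=10958; principal=95738-10958=84780; balance=799893-84780=715113
41. interest=⌊715113·137/10000⌋=9797; principal=95738-9797=85941; balance=715113-85941=629172
42. interest=⌊629172·137/10000⌋=8619; principal=95738-8619=87119; balance=629172-87119=542053
43. interest=⌊542053·137/10000⌋=7426; principal=95738-7426=88312; balance=542053-88312=453741
44. interest=⌊453741·137/10000⌋=6216; principal=95738-6216=89522; balance=453741-89522=364219
45. interest=⌊364219·137/10000⌋=4989; principal=95738-4989=90749; balance=364219-90749=273470
46. interest=⌊273470·137/10000⌋=3746; principal=95738-3746=91992; balance=273470-91992=181478
47. interest=⌊181478·137/10000⌋=2486; principal=95738-2486=93252; balance=181478-93252=88226
48. interest=⌊88226·137/10000⌋=1208; principal=min(95738-1208,88226)=88226; balance=88226-88226=0

1 45870 49868 3298320
2 45186 50552 3247768
3 44494 51244 3196524
4 43792 51946 3144578
5 43080 52658 3091920
6 42359 53379 3038541
7 41628 54110 2984431
8 40886 54852 2929579
9 40135 55603 2873976
10 39373 56365 2817611
11 38601 57137 2760474
12 37818 57920 2702554
13 37024 58714 2643840
14 36220 59518 2584322
15 35405 60333 2523989
16 34578 61160 2462829
17 33740 61998 2400831
18 32891 62847 2337984
19 32030 63708 2274276
20 31157 64581 2209695
21 30272 65466 2144229
22 29375 66363 2077866
23 28466 67272 2010594
24 27545 68193 1942401
25 26610 69128 1873273
26 25663 70075 1803198
27 24703 71035 1732163
28 23730 72008 1660155
29 22744 72994 1587161
30 21744 73994 1513167
31 20730 75008 1438159
32 19702 76036 1362123
33 18661 77077 1285046
34 17605 78133 1206913
35 16534 79204 1127709
36 15449 80289 1047420
37 14349 81389 966031
38 13234 82504 883527
39 12104 83634 799893
40 10958 84780 715113
41 9797 85941 629172
42 8619 87119 542053
43 7426 88312 453741
44 6216 89522 364219
45 4989 90749 273470
46 3746 91992 181478
47 2486 93252 88226
48 1208 88226 0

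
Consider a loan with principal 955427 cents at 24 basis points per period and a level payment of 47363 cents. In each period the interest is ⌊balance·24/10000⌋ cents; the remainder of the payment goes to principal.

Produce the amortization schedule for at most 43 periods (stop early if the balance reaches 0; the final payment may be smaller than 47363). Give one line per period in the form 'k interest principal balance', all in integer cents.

1. interest=⌊955427·24/10000⌋=2293; principal=47363-2293=45070; balance=955427-45070=910357
2. interest=⌊910357·24/10000⌋=2184; principal=47363-2184=45179; balance=910357-45179=865178
3. interest=⌊865178·24/10000⌋=2076; principal=47363-2076=45287; balance=865178-45287=819891
4. interest=⌊819891·24/10000⌋=1967; principal=47363-1967=45396; balance=819891-45396=774495
5. interest=⌊774495·24/10000⌋=1858; principal=47363-1858=45505; balance=774495-45505=728990
6. interest=⌊728990·24/10000⌋=1749; principal=47363-1749=45614; balance=728990-45614=683376
7. interest=⌊683376·24/10000⌋=1640; principal=47363-1640=45723; balance=683376-45723=637653
8. interest=⌊637653·24/10000⌋=1530; principal=47363-1530=45833; balance=637653-45833=591820
9. interest=⌊591820·24/10000⌋=1420; principal=47363-1420=45943; balance=591820-45943=545877
10. interest=⌊545877·24/10000⌋=1310; principal=47363-1310=46053; balance=545877-46053=499824
11. interest=⌊499824·24/10000⌋=1199; principal=47363-1199=46164; balance=499824-46164=453660
12. interest=⌊453660·24/10000⌋=1088; principal=47363-1088=46275; balance=453660-46275=407385
13. interest=⌊407385·24/10000⌋=977; principal=47363-977=46386; balance=407385-46386=360999
14. interest=⌊360999·24/10000⌋=866; principal=47363-866=46497; balance=360999-46497=314502
15. interest=⌊314502·24/10000⌋=754; principal=47363-754=46609; balance=314502-46609=267893
16. interest=⌊267893·24/10000⌋=642; principal=47363-642=46721; balance=267893-46721=221172
17. interest=⌊221172·24/10000⌋=530; principal=47363-530=46833; balance=221172-46833=174339
18. interest=⌊174339·24/10000⌋=418; principal=47363-418=46945; balance=174339-46945=127394
19. interest=⌊127394·24/10000⌋=305; principal=47363-305=47058; balance=127394-47058=80336
20. interest=⌊80336·24/10000⌋=192; principal=47363-192=47171; balance=80336-47171=33165
21. interest=⌊33165·24/10000⌋=79; principal=min(47363-79,33165)=33165; balance=33165-33165=0

1 2293 45070 910357
2 2184 45179 865178
3 2076 45287 819891
4 1967 45396 774495
5 1858 45505 728990
6 1749 45614 683376
7 1640 45723 637653
8 1530 45833 591820
9 1420 45943 545877
10 1310 46053 499824
11 1199 46164 453660
12 1088 46275 407385
13 977 46386 360999
14 866 46497 314502
15 754 46609 267893
16 642 46721 221172
17 530 46833 174339
18 418 46945 127394
19 305 47058 80336
20 192 47171 33165
21 79 33165 0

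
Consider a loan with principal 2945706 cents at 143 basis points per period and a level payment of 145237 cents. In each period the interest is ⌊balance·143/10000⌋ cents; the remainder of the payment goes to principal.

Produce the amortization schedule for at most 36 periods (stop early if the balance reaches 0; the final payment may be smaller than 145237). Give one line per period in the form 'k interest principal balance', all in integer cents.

1 42123 103114 2842592
2 40649 104588 2738004
3 39153 106084 2631920
4 37636 107601 2524319
5 36097 109140 2415179
6 34537 110700 2304479
7 32954 112283 2192196
8 31348 113889 2078307
9 29719 115518 1962789
10 28067 117170 1845619
11 26392 118845 1726774
12 24692 120545 1606229
13 22969 122268 1483961
14 21220 124017 1359944
15 19447 125790 1234154
16 17648 127589 1106565
17 15823 129414 977151
18 13973 131264 845887
19 12096 133141 712746
20 10192 135045 577701
21 8261 136976 440725
22 6302 138935 301790
23 4315 140922 160868
24 2300 142937 17931
25 256 17931 0

1. interest=⌊2945706·143/10000⌋=42123; principal=145237-42123=103114; balance=2945706-103114=2842592
2. interest=⌊2842592·143/10000⌋=40649; principal=145237-40649=104588; balance=2842592-104588=2738004
3. interest=⌊2738004·143/10000⌋=39153; principal=145237-39153=106084; balance=2738004-106084=2631920
4. interest=⌊2631920·143/10000⌋=37636; principal=145237-37636=107601; balance=2631920-107601=2524319
5. interest=⌊2524319·143/10000⌋=36097; principal=145237-36097=109140; balance=2524319-109140=2415179
6. interest=⌊2415179·143/10000⌋=34537; principal=145237-34537=110700; balance=2415179-110700=2304479
7. interest=⌊2304479·143/10000⌋=32954; principal=145237-32954=112283; balance=2304479-112283=2192196
8. interest=⌊2192196·143/10000⌋=31348; principal=145237-31348=113889; balance=2192196-113889=2078307
9. interest=⌊2078307·143/10000⌋=29719; principal=145237-29719=115518; balance=2078307-115518=1962789
10. interest=⌊1962789·143/10000⌋=28067; principal=145237-28067=117170; balance=1962789-117170=1845619
11. interest=⌊1845619·143/10000⌋=26392; principal=145237-26392=118845; balance=1845619-118845=1726774
12. interest=⌊1726774·143/10000⌋=24692; principal=145237-24692=120545; balance=1726774-120545=1606229
13. interest=⌊1606229·143/10000⌋=22969; principal=145237-22969=122268; balance=1606229-122268=1483961
14. interest=⌊1483961·143/10000⌋=21220; principal=145237-21220=124017; balance=1483961-124017=1359944
15. interest=⌊1359944·143/10000⌋=19447; principal=145237-19447=125790; balance=1359944-125790=1234154
16. interest=⌊1234154·143/10000⌋=17648; principal=145237-17648=127589; balance=1234154-127589=1106565
17. interest=⌊1106565·143/10000⌋=15823; principal=145237-15823=129414; balance=1106565-129414=977151
18. interest=⌊977151·143/10000⌋=13973; principal=145237-13973=131264; balance=977151-131264=845887
19. interest=⌊845887·143/10000⌋=12096; principal=145237-12096=133141; balance=845887-133141=712746
20. interest=⌊712746·143/10000⌋=10192; principal=145237-10192=135045; balance=712746-135045=577701
21. interest=⌊577701·143/10000⌋=8261; principal=145237-8261=136976; balance=577701-136976=440725
22. interest=⌊440725·143/10000⌋=6302; principal=145237-6302=138935; balance=440725-138935=301790
23. interest=⌊301790·143/10000⌋=4315; principal=145237-4315=140922; balance=301790-140922=160868
24. interest=⌊160868·143/10000⌋=2300; principal=145237-2300=142937; balance=160868-142937=17931
25. interest=⌊17931·143/10000⌋=256; principal=min(145237-256,17931)=17931; balance=17931-17931=0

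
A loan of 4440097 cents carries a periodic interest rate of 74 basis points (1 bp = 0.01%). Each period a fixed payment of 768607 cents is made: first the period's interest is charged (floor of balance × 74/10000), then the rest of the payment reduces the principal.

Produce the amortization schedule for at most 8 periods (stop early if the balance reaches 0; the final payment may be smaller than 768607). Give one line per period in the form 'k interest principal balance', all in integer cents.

1 32856 735751 3704346
2 27412 741195 2963151
3 21927 746680 2216471
4 16401 752206 1464265
5 10835 757772 706493
6 5228 706493 0

1. interest=⌊4440097·74/10000⌋=32856; principal=768607-32856=735751; balance=4440097-735751=3704346
2. interest=⌊3704346·74/10000⌋=27412; principal=768607-27412=741195; balance=3704346-741195=2963151
3. interest=⌊2963151·74/10000⌋=21927; principal=768607-21927=746680; balance=2963151-746680=2216471
4. interest=⌊2216471·74/10000⌋=16401; principal=768607-16401=752206; balance=2216471-752206=1464265
5. interest=⌊1464265·74/10000⌋=10835; principal=768607-10835=757772; balance=1464265-757772=706493
6. interest=⌊706493·74/10000⌋=5228; principal=min(768607-5228,706493)=706493; balance=706493-706493=0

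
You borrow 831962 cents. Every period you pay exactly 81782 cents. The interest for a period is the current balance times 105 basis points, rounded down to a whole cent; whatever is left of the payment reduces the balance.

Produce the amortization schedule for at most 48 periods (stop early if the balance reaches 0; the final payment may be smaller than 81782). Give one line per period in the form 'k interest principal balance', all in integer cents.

1 8735 73047 758915
2 7968 73814 685101
3 7193 74589 610512
4 6410 75372 535140
5 5618 76164 458976
6 4819 76963 382013
7 4011 77771 304242
8 3194 78588 225654
9 2369 79413 146241
10 1535 80247 65994
11 692 65994 0

1. interest=⌊831962·105/10000⌋=8735; principal=81782-8735=73047; balance=831962-73047=758915
2. interest=⌊758915·105/10000⌋=7968; principal=81782-7968=73814; balance=758915-73814=685101
3. interest=⌊685101·105/10000⌋=7193; principal=81782-7193=74589; balance=685101-74589=610512
4. interest=⌊610512·105/10000⌋=6410; principal=81782-6410=75372; balance=610512-75372=535140
5. interest=⌊535140·105/10000⌋=5618; principal=81782-5618=76164; balance=535140-76164=458976
6. interest=⌊458976·105/10000⌋=4819; principal=81782-4819=76963; balance=458976-76963=382013
7. interest=⌊382013·105/10000⌋=4011; principal=81782-4011=77771; balance=382013-77771=304242
8. interest=⌊304242·105/10000⌋=3194; principal=81782-3194=78588; balance=304242-78588=225654
9. interest=⌊225654·105/10000⌋=2369; principal=81782-2369=79413; balance=225654-79413=146241
10. interest=⌊146241·105/10000⌋=1535; principal=81782-1535=80247; balance=146241-80247=65994
11. interest=⌊65994·105/10000⌋=692; principal=min(81782-692,65994)=65994; balance=65994-65994=0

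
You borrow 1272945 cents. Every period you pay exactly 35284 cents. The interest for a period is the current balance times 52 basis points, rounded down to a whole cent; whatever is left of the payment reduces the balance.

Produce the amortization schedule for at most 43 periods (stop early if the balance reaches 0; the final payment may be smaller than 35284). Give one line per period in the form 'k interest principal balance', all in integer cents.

1. interest=⌊1272945·52/10000⌋=6619; principal=35284-6619=28665; balance=1272945-28665=1244280
2. interest=⌊1244280·52/10000⌋=6470; principal=35284-6470=28814; balance=1244280-28814=1215466
3. interest=⌊1215466·52/10000⌋=6320; principal=35284-6320=28964; balance=1215466-28964=1186502
4. interest=⌊1186502·52/10000⌋=6169; principal=35284-6169=29115; balance=1186502-29115=1157387
5. interest=⌊1157387·52/10000⌋=6018; principal=35284-6018=29266; balance=1157387-29266=1128121
6. interest=⌊1128121·52/10000⌋=5866; principal=35284-5866=29418; balance=1128121-29418=1098703
7. interest=⌊1098703·52/10000⌋=5713; principal=35284-5713=29571; balance=1098703-29571=1069132
8. interest=⌊1069132·52/10000⌋=5559; principal=35284-5559=29725; balance=1069132-29725=1039407
9. interest=⌊1039407·52/10000⌋=5404; principal=35284-5404=29880; balance=1039407-29880=1009527
10. interest=⌊1009527·52/10000⌋=5249; principal=35284-5249=30035; balance=1009527-30035=979492
11. interest=⌊979492·52/10000⌋=5093; principal=35284-5093=30191; balance=979492-30191=949301
12. interest=⌊949301·52/10000⌋=4936; principal=35284-4936=30348; balance=949301-30348=918953
13. interest=⌊918953·52/10000⌋=4778; principal=35284-4778=30506; balance=918953-30506=888447
14. interest=⌊888447·52/10000⌋=4619; principal=35284-4619=30665; balance=888447-30665=857782
15. interest=⌊857782·52/10000⌋=4460; principal=35284-4460=30824; balance=857782-30824=826958
16. interest=⌊826958·52/10000⌋=4300; principal=35284-4300=30984; balance=826958-30984=795974
17. interest=⌊795974·52/10000⌋=4139; principal=35284-4139=31145; balance=795974-31145=764829
18. interest=⌊764829·52/10000⌋=3977; principal=35284-3977=31307; balance=764829-31307=733522
19. interest=⌊733522·52/10000⌋=3814; principal=35284-3814=31470; balance=733522-31470=702052
20. interest=⌊702052·52/10000⌋=3650; principal=35284-3650=31634; balance=702052-31634=670418
21. interest=⌊670418·52/10000⌋=3486; principal=35284-3486=31798; balance=670418-31798=638620
22. interest=⌊638620·52/10000⌋=3320; principal=35284-3320=31964; balance=638620-31964=606656
23. interest=⌊606656·52/10000⌋=3154; principal=35284-3154=32130; balance=606656-32130=574526
24. interest=⌊574526·52/10000⌋=2987; principal=35284-2987=32297; balance=574526-32297=542229
25. interest=⌊542229·52/10000⌋=2819; principal=35284-2819=32465; balance=542229-32465=509764
26. interest=⌊509764·52/10000⌋=2650; principal=35284-2650=32634; balance=509764-32634=477130
27. interest=⌊477130·52/10000⌋=2481; principal=35284-2481=32803; balance=477130-32803=444327
28. interest=⌊444327·52/10000⌋=2310; principal=35284-2310=32974; balance=444327-32974=411353
29. interest=⌊411353·52/10000⌋=2139; principal=35284-2139=33145; balance=411353-33145=378208
30. interest=⌊378208·52/10000⌋=1966; principal=35284-1966=33318; balance=378208-33318=344890
31. interest=⌊344890·52/10000⌋=1793; principal=35284-1793=33491; balance=344890-33491=311399
32. interest=⌊311399·52/10000⌋=1619; principal=35284-1619=33665; balance=311399-33665=277734
33. interest=⌊277734·52/10000⌋=1444; principal=35284-1444=33840; balance=277734-33840=243894
34. interest=⌊243894·52/10000⌋=1268; principal=35284-1268=34016; balance=243894-34016=209878
35. interest=⌊209878·52/10000⌋=1091; principal=35284-1091=34193; balance=209878-34193=175685
36. interest=⌊175685·52/10000⌋=913; principal=35284-913=34371; balance=175685-34371=141314
37. interest=⌊141314·52/10000⌋=734; principal=35284-734=34550; balance=141314-34550=106764
38. interest=⌊106764·52/10000⌋=555; principal=35284-555=34729; balance=106764-34729=72035
39. interest=⌊72035·52/10000⌋=374; principal=35284-374=34910; balance=72035-34910=37125
40. interest=⌊37125·52/10000⌋=193; principal=35284-193=35091; balance=37125-35091=2034
41. interest=⌊2034·52/10000⌋=10; principal=min(35284-10,2034)=2034; balance=2034-2034=0

1 6619 28665 1244280
2 6470 28814 1215466
3 6320 28964 1186502
4 6169 29115 1157387
5 6018 29266 1128121
6 5866 29418 1098703
7 5713 29571 1069132
8 5559 29725 1039407
9 5404 29880 1009527
10 5249 30035 979492
11 5093 30191 949301
12 4936 30348 918953
13 4778 30506 888447
14 4619 30665 857782
15 4460 30824 826958
16 4300 30984 795974
17 4139 31145 764829
18 3977 31307 733522
19 3814 31470 702052
20 3650 31634 670418
21 3486 31798 638620
22 3320 31964 606656
23 3154 32130 574526
24 2987 32297 542229
25 2819 32465 509764
26 2650 32634 477130
27 2481 32803 444327
28 2310 32974 411353
29 2139 33145 378208
30 1966 33318 344890
31 1793 33491 311399
32 1619 33665 277734
33 1444 33840 243894
34 1268 34016 209878
35 1091 34193 175685
36 913 34371 141314
37 734 34550 106764
38 555 34729 72035
39 374 34910 37125
40 193 35091 2034
41 10 2034 0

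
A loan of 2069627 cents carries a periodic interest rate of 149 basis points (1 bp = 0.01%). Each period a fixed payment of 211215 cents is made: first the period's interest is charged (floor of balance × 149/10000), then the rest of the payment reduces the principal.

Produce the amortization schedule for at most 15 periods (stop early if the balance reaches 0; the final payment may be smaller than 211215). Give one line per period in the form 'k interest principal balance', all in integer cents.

1. interest=⌊2069627·149/10000⌋=30837; principal=211215-30837=180378; balance=2069627-180378=1889249
2. interest=⌊1889249·149/10000⌋=28149; principal=211215-28149=183066; balance=1889249-183066=1706183
3. interest=⌊1706183·149/10000⌋=25422; principal=211215-25422=185793; balance=1706183-185793=1520390
4. interest=⌊1520390·149/10000⌋=22653; principal=211215-22653=188562; balance=1520390-188562=1331828
5. interest=⌊1331828·149/10000⌋=19844; principal=211215-19844=191371; balance=1331828-191371=1140457
6. interest=⌊1140457·149/10000⌋=16992; principal=211215-16992=194223; balance=1140457-194223=946234
7. interest=⌊946234·149/10000⌋=14098; principal=211215-14098=197117; balance=946234-197117=749117
8. interest=⌊749117·149/10000⌋=11161; principal=211215-11161=200054; balance=749117-200054=549063
9. interest=⌊549063·149/10000⌋=8181; principal=211215-8181=203034; balance=549063-203034=346029
10. interest=⌊346029·149/10000⌋=5155; principal=211215-5155=206060; balance=346029-206060=139969
11. interest=⌊139969·149/10000⌋=2085; principal=min(211215-2085,139969)=139969; balance=139969-139969=0

1 30837 180378 1889249
2 28149 183066 1706183
3 25422 185793 1520390
4 22653 188562 1331828
5 19844 191371 1140457
6 16992 194223 946234
7 14098 197117 749117
8 11161 200054 549063
9 8181 203034 346029
10 5155 206060 139969
11 2085 139969 0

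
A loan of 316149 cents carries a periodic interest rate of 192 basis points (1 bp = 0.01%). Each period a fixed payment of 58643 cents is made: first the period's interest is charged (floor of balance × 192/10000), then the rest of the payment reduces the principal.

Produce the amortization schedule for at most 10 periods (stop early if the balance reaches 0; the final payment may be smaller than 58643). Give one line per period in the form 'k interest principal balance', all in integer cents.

1. interest=⌊316149·192/10000⌋=6070; principal=58643-6070=52573; balance=316149-52573=263576
2. interest=⌊263576·192/10000⌋=5060; principal=58643-5060=53583; balance=263576-53583=209993
3. interest=⌊209993·192/10000⌋=4031; principal=58643-4031=54612; balance=209993-54612=155381
4. interest=⌊155381·192/10000⌋=2983; principal=58643-2983=55660; balance=155381-55660=99721
5. interest=⌊99721·192/10000⌋=1914; principal=58643-1914=56729; balance=99721-56729=42992
6. interest=⌊42992·192/10000⌋=825; principal=min(58643-825,42992)=42992; balance=42992-42992=0

1 6070 52573 263576
2 5060 53583 209993
3 4031 54612 155381
4 2983 55660 99721
5 1914 56729 42992
6 825 42992 0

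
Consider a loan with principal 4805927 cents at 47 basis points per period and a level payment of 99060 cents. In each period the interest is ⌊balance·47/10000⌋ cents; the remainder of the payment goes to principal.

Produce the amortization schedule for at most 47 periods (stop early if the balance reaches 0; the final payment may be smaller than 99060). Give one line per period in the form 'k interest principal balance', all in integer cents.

1. interest=⌊4805927·47/10000⌋=22587; principal=99060-22587=76473; balance=4805927-76473=4729454
2. interest=⌊4729454·47/10000⌋=22228; principal=99060-22228=76832; balance=4729454-76832=4652622
3. interest=⌊4652622·47/10000⌋=21867; principal=99060-21867=77193; balance=4652622-77193=4575429
4. interest=⌊4575429·47/10000⌋=21504; principal=99060-21504=77556; balance=4575429-77556=4497873
5. interest=⌊4497873·47/10000⌋=21140; principal=99060-21140=77920; balance=4497873-77920=4419953
6. interest=⌊4419953·47/10000⌋=20773; principal=99060-20773=78287; balance=4419953-78287=4341666
7. interest=⌊4341666·47/10000⌋=20405; principal=99060-20405=78655; balance=4341666-78655=4263011
8. interest=⌊4263011·47/10000⌋=20036; principal=99060-20036=79024; balance=4263011-79024=4183987
9. interest=⌊4183987·47/10000⌋=19664; principal=99060-19664=79396; balance=4183987-79396=4104591
10. interest=⌊4104591·47/10000⌋=19291; principal=99060-19291=79769; balance=4104591-79769=4024822
11. interest=⌊4024822·47/10000⌋=18916; principal=99060-18916=80144; balance=4024822-80144=3944678
12. interest=⌊3944678·47/10000⌋=18539; principal=99060-18539=80521; balance=3944678-80521=3864157
13. interest=⌊3864157·47/10000⌋=18161; principal=99060-18161=80899; balance=3864157-80899=3783258
14. interest=⌊3783258·47/10000⌋=17781; principal=99060-17781=81279; balance=3783258-81279=3701979
15. interest=⌊3701979·47/10000⌋=17399; principal=99060-17399=81661; balance=3701979-81661=3620318
16. interest=⌊3620318·47/10000⌋=17015; principal=99060-17015=82045; balance=3620318-82045=3538273
17. interest=⌊3538273·47/10000⌋=16629; principal=99060-16629=82431; balance=3538273-82431=3455842
18. interest=⌊3455842·47/10000⌋=16242; principal=99060-16242=82818; balance=3455842-82818=3373024
19. interest=⌊3373024·47/10000⌋=15853; principal=99060-15853=83207; balance=3373024-83207=3289817
20. interest=⌊3289817·47/10000⌋=15462; principal=99060-15462=83598; balance=3289817-83598=3206219
21. interest=⌊3206219·47/10000⌋=15069; principal=99060-15069=83991; balance=3206219-83991=3122228
22. interest=⌊3122228·47/10000⌋=14674; principal=99060-14674=84386; balance=3122228-84386=3037842
23. interest=⌊3037842·47/10000⌋=14277; principal=99060-14277=84783; balance=3037842-84783=2953059
24. interest=⌊2953059·47/10000⌋=13879; principal=99060-13879=85181; balance=2953059-85181=2867878
25. interest=⌊2867878·47/10000⌋=13479; principal=99060-13479=85581; balance=2867878-85581=2782297
26. interest=⌊2782297·47/10000⌋=13076; principal=99060-13076=85984; balance=2782297-85984=2696313
27. interest=⌊2696313·47/10000⌋=12672; principal=99060-12672=86388; balance=2696313-86388=2609925
28. interest=⌊2609925·47/10000⌋=12266; principal=99060-12266=86794; balance=2609925-86794=2523131
29. interest=⌊2523131·47/10000⌋=11858; principal=99060-11858=87202; balance=2523131-87202=2435929
30. interest=⌊2435929·47/10000⌋=11448; principal=99060-11448=87612; balance=2435929-87612=2348317
31. interest=⌊2348317·47/10000⌋=11037; principal=99060-11037=88023; balance=2348317-88023=2260294
32. interest=⌊2260294·47/10000⌋=10623; principal=99060-10623=88437; balance=2260294-88437=2171857
33. interest=⌊2171857·47/10000⌋=10207; principal=99060-10207=88853; balance=2171857-88853=2083004
34. interest=⌊2083004·47/10000⌋=9790; principal=99060-9790=89270; balance=2083004-89270=1993734
35. interest=⌊1993734·47/10000⌋=9370; principal=99060-9370=89690; balance=1993734-89690=1904044
36. interest=⌊1904044·47/10000⌋=8949; principal=99060-8949=90111; balance=1904044-90111=1813933
37. interest=⌊1813933·47/10000⌋=8525; principal=99060-8525=90535; balance=1813933-90535=1723398
38. interest=⌊1723398·47/10000⌋=8099; principal=99060-8099=90961; balance=1723398-90961=1632437
39. interest=⌊1632437·47/10000⌋=7672; principal=99060-7672=91388; balance=1632437-91388=1541049
40. interest=⌊1541049·47/10000⌋=7242; principal=99060-7242=91818; balance=1541049-91818=1449231
41. interest=⌊1449231·47/10000⌋=6811; principal=99060-6811=92249; balance=1449231-92249=1356982
42. interest=⌊1356982·47/10000⌋=6377; principal=99060-6377=92683; balance=1356982-92683=1264299
43. interest=⌊1264299·47/10000⌋=5942; principal=99060-5942=93118; balance=1264299-93118=1171181
44. interest=⌊1171181·47/10000⌋=5504; principal=99060-5504=93556; balance=1171181-93556=1077625
45. interest=⌊1077625·47/10000⌋=5064; principal=99060-5064=93996; balance=1077625-93996=983629
46. interest=⌊983629·47/10000⌋=4623; principal=99060-4623=94437; balance=983629-94437=889192
47. interest=⌊889192·47/10000⌋=4179; principal=99060-4179=94881; balance=889192-94881=794311

1 22587 76473 4729454
2 22228 76832 4652622
3 21867 77193 4575429
4 21504 77556 4497873
5 21140 77920 4419953
6 20773 78287 4341666
7 20405 78655 4263011
8 20036 79024 4183987
9 19664 79396 4104591
10 19291 79769 4024822
11 18916 80144 3944678
12 18539 80521 3864157
13 18161 80899 3783258
14 17781 81279 3701979
15 17399 81661 3620318
16 17015 82045 3538273
17 16629 82431 3455842
18 16242 82818 3373024
19 15853 83207 3289817
20 15462 83598 3206219
21 15069 83991 3122228
22 14674 84386 3037842
23 14277 84783 2953059
24 13879 85181 2867878
25 13479 85581 2782297
26 13076 85984 2696313
27 12672 86388 2609925
28 12266 86794 2523131
29 11858 87202 2435929
30 11448 87612 2348317
31 11037 88023 2260294
32 10623 88437 2171857
33 10207 88853 2083004
34 9790 89270 1993734
35 9370 89690 1904044
36 8949 90111 1813933
37 8525 90535 1723398
38 8099 90961 1632437
39 7672 91388 1541049
40 7242 91818 1449231
41 6811 92249 1356982
42 6377 92683 1264299
43 5942 93118 1171181
44 5504 93556 1077625
45 5064 93996 983629
46 4623 94437 889192
47 4179 94881 794311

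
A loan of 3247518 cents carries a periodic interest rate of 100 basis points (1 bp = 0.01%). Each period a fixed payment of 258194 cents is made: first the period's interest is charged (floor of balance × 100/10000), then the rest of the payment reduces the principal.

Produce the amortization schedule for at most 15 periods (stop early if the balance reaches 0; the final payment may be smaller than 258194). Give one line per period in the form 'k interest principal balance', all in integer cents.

1. interest=⌊3247518·100/10000⌋=32475; principal=258194-32475=225719; balance=3247518-225719=3021799
2. interest=⌊3021799·100/10000⌋=30217; principal=258194-30217=227977; balance=3021799-227977=2793822
3. interest=⌊2793822·100/10000⌋=27938; principal=258194-27938=230256; balance=2793822-230256=2563566
4. interest=⌊2563566·100/10000⌋=25635; principal=258194-25635=232559; balance=2563566-232559=2331007
5. interest=⌊2331007·100/10000⌋=23310; principal=258194-23310=234884; balance=2331007-234884=2096123
6. interest=⌊2096123·100/10000⌋=20961; principal=258194-20961=237233; balance=2096123-237233=1858890
7. interest=⌊1858890·100/10000⌋=18588; principal=258194-18588=239606; balance=1858890-239606=1619284
8. interest=⌊1619284·100/10000⌋=16192; principal=258194-16192=242002; balance=1619284-242002=1377282
9. interest=⌊1377282·100/10000⌋=13772; principal=258194-13772=244422; balance=1377282-244422=1132860
10. interest=⌊1132860·100/10000⌋=11328; principal=258194-11328=246866; balance=1132860-246866=885994
11. interest=⌊885994·100/10000⌋=8859; principal=258194-8859=249335; balance=885994-249335=636659
12. interest=⌊636659·100/10000⌋=6366; principal=258194-6366=251828; balance=636659-251828=384831
13. interest=⌊384831·100/10000⌋=3848; principal=258194-3848=254346; balance=384831-254346=130485
14. interest=⌊130485·100/10000⌋=1304; principal=min(258194-1304,130485)=130485; balance=130485-130485=0

1 32475 225719 3021799
2 30217 227977 2793822
3 27938 230256 2563566
4 25635 232559 2331007
5 23310 234884 2096123
6 20961 237233 1858890
7 18588 239606 1619284
8 16192 242002 1377282
9 13772 244422 1132860
10 11328 246866 885994
11 8859 249335 636659
12 6366 251828 384831
13 3848 254346 130485
14 1304 130485 0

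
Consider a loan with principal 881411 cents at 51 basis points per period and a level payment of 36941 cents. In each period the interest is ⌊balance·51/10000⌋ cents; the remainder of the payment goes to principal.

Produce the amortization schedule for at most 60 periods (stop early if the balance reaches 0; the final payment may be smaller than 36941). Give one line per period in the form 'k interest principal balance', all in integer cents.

1. interest=⌊881411·51/10000⌋=4495; principal=36941-4495=32446; balance=881411-32446=848965
2. interest=⌊848965·51/10000⌋=4329; principal=36941-4329=32612; balance=848965-32612=816353
3. interest=⌊816353·51/10000⌋=4163; principal=36941-4163=32778; balance=816353-32778=783575
4. interest=⌊783575·51/10000⌋=3996; principal=36941-3996=32945; balance=783575-32945=750630
5. interest=⌊750630·51/10000⌋=3828; principal=36941-3828=33113; balance=750630-33113=717517
6. interest=⌊717517·51/10000⌋=3659; principal=36941-3659=33282; balance=717517-33282=684235
7. interest=⌊684235·51/10000⌋=3489; principal=36941-3489=33452; balance=684235-33452=650783
8. interest=⌊650783·51/10000⌋=3318; principal=36941-3318=33623; balance=650783-33623=617160
9. interest=⌊617160·51/10000⌋=3147; principal=36941-3147=33794; balance=617160-33794=583366
10. interest=⌊583366·51/10000⌋=2975; principal=36941-2975=33966; balance=583366-33966=549400
11. interest=⌊549400·51/10000⌋=2801; principal=36941-2801=34140; balance=549400-34140=515260
12. interest=⌊515260·51/10000⌋=2627; principal=36941-2627=34314; balance=515260-34314=480946
13. interest=⌊480946·51/10000⌋=2452; principal=36941-2452=34489; balance=480946-34489=446457
14. interest=⌊446457·51/10000⌋=2276; principal=36941-2276=34665; balance=446457-34665=411792
15. interest=⌊411792·51/10000⌋=2100; principal=36941-2100=34841; balance=411792-34841=376951
16. interest=⌊376951·51/10000⌋=1922; principal=36941-1922=35019; balance=376951-35019=341932
17. interest=⌊341932·51/10000⌋=1743; principal=36941-1743=35198; balance=341932-35198=306734
18. interest=⌊306734·51/10000⌋=1564; principal=36941-1564=35377; balance=306734-35377=271357
19. interest=⌊271357·51/10000⌋=1383; principal=36941-1383=35558; balance=271357-35558=235799
20. interest=⌊235799·51/10000⌋=1202; principal=36941-1202=35739; balance=235799-35739=200060
21. interest=⌊200060·51/10000⌋=1020; principal=36941-1020=35921; balance=200060-35921=164139
22. interest=⌊164139·51/10000⌋=837; principal=36941-837=36104; balance=164139-36104=128035
23. interest=⌊128035·51/10000⌋=652; principal=36941-652=36289; balance=128035-36289=91746
24. interest=⌊91746·51/10000⌋=467; principal=36941-467=36474; balance=91746-36474=55272
25. interest=⌊55272·51/10000⌋=281; principal=36941-281=36660; balance=55272-36660=18612
26. interest=⌊18612·51/10000⌋=94; principal=min(36941-94,18612)=18612; balance=18612-18612=0

1 4495 32446 848965
2 4329 32612 816353
3 4163 32778 783575
4 3996 32945 750630
5 3828 33113 717517
6 3659 33282 684235
7 3489 33452 650783
8 3318 33623 617160
9 3147 33794 583366
10 2975 33966 549400
11 2801 34140 515260
12 2627 34314 480946
13 2452 34489 446457
14 2276 34665 411792
15 2100 34841 376951
16 1922 35019 341932
17 1743 35198 306734
18 1564 35377 271357
19 1383 35558 235799
20 1202 35739 200060
21 1020 35921 164139
22 837 36104 128035
23 652 36289 91746
24 467 36474 55272
25 281 36660 18612
26 94 18612 0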